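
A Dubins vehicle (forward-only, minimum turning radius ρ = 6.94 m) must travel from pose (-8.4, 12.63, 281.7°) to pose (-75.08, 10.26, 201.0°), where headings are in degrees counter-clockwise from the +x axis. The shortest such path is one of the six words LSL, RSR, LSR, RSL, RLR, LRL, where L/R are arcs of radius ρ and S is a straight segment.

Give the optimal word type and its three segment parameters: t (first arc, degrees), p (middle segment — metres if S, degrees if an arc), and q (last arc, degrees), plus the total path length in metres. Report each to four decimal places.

Let ψ = atan2(Δy, Δx) = atan2(-2.37, -66.68) = -177.9644° be the start→goal bearing.
Normalize: d = |goal − start| / ρ = 66.722105/6.94 = 9.614136, α = (θ_start − ψ) mod 360° = 99.6644° = 1.739472 rad, β = (θ_goal − ψ) mod 360° = 18.9644° = 0.330991 rad.
Common terms: sin α = 0.985808, cos α = -0.167877, sin β = 0.324981, cos β = 0.945721, cos(α−β) = 0.161604, d² = 92.431614. Work in radians in the unit-radius frame; every candidate has L = ρ·(t + p + q).
LSL: p² = 2 + d² − 2cos(α−β) + 2d(sin α − sin β) = 106.814975; p = √p² = 10.335133; φ = atan2(cos β − cos α, d + sin α − sin β) = 0.107958 rad; t = (φ − α) mod 2π = 4.651672 rad, q = (β − φ) mod 2π = 0.223033 rad → L = 6.94·(4.651672 + 10.335133 + 0.223033) = 6.94·15.209838 = 105.556273 m
RSR: p² = 2 + d² − 2cos(α−β) + 2d(sin β − sin α) = 81.401838; p = √p² = 9.022297; φ = atan2(cos α − cos β, d − sin α + sin β) = -0.123743 rad; t = (α − φ) mod 2π = 1.863215 rad, q = (φ − β) mod 2π = 5.828451 rad → L = 6.94·(1.863215 + 9.022297 + 5.828451) = 6.94·16.713963 = 115.994901 m
LSR: p² = d² − 2 + 2cos(α−β) + 2d(sin α + sin β) = 115.959021; p = √p² = 10.768427; φ = atan2(−cos α − cos β, d + sin α + sin β) − atan2(−2, p) = 0.112557 rad; t = (φ − α) mod 2π = 4.656270 rad, q = (φ − β) mod 2π = 6.064751 rad → L = 6.94·(4.656270 + 10.768427 + 6.064751) = 6.94·21.489448 = 149.136768 m
RSL: p² = d² − 2 + 2cos(α−β) − 2d(sin α + sin β) = 65.550623; p = √p² = 8.096334; φ = atan2(cos α + cos β, d − sin α − sin β) − atan2(2, p) = -0.148771 rad; t = (α − φ) mod 2π = 1.888243 rad, q = (β − φ) mod 2π = 0.479763 rad → L = 6.94·(1.888243 + 8.096334 + 0.479763) = 6.94·10.464340 = 72.622517 m
RLR: c = (6 − d² + 2cos(α−β) + 2d(sin α − sin β))/8 = -9.175230, |c| > 1 → infeasible
LRL: c = (6 − d² + 2cos(α−β) − 2d(sin α − sin β))/8 = -12.351872, |c| > 1 → infeasible
Shortest: RSL with L = 72.622517 m ≈ 72.6225 m
Convert RSL to answer units (arcs ×180/π): t = 1.888243·180/π = 108.1884°, p = ρ·p = 6.94·8.096334 = 56.1886 m, q = 0.479763·180/π = 27.4884°, L = 72.6225 m.

RSL: t = 108.1884°, p = 56.1886 m, q = 27.4884°, L = 72.6225 m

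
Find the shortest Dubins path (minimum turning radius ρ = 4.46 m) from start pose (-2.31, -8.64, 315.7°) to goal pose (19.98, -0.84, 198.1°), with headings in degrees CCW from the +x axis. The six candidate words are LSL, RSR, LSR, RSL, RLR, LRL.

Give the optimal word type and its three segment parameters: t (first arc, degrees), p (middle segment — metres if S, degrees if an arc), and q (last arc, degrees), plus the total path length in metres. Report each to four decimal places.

LSL: t = 45.3274°, p = 20.5640 m, q = 197.0726°, L = 39.4328 m

Let ψ = atan2(Δy, Δx) = atan2(7.80, 22.29) = 19.2866° be the start→goal bearing.
Normalize: d = |goal − start| / ρ = 23.615336/4.46 = 5.294918, α = (θ_start − ψ) mod 360° = 296.4134° = 5.173390 rad, β = (θ_goal − ψ) mod 360° = 178.8134° = 3.120882 rad.
Common terms: sin α = -0.895608, cos α = 0.444844, sin β = 0.020709, cos β = -0.999786, cos(α−β) = -0.463296, d² = 28.036161. Work in radians in the unit-radius frame; every candidate has L = ρ·(t + p + q).
LSL: p² = 2 + d² − 2cos(α−β) + 2d(sin α − sin β) = 21.259110; p = √p² = 4.610760; φ = atan2(cos β − cos α, d + sin α − sin β) = -0.318684 rad; t = (φ − α) mod 2π = 0.791112 rad, q = (β − φ) mod 2π = 3.439566 rad → L = 4.46·(0.791112 + 4.610760 + 3.439566) = 4.46·8.841438 = 39.432815 m
RSR: p² = 2 + d² − 2cos(α−β) + 2d(sin β − sin α) = 40.666397; p = √p² = 6.377021; φ = atan2(cos α − cos β, d − sin α + sin β) = 0.228521 rad; t = (α − φ) mod 2π = 4.944869 rad, q = (φ − β) mod 2π = 3.390824 rad → L = 4.46·(4.944869 + 6.377021 + 3.390824) = 4.46·14.712713 = 65.618702 m
LSR: p² = d² − 2 + 2cos(α−β) + 2d(sin α + sin β) = 15.844531; p = √p² = 3.980519; φ = atan2(−cos α − cos β, d + sin α + sin β) − atan2(−2, p) = 0.590502 rad; t = (φ − α) mod 2π = 1.700297 rad, q = (φ − β) mod 2π = 3.752804 rad → L = 4.46·(1.700297 + 3.980519 + 3.752804) = 4.46·9.433621 = 42.073948 m
RSL: p² = d² − 2 + 2cos(α−β) − 2d(sin α + sin β) = 34.374607; p = √p² = 5.862986; φ = atan2(cos α + cos β, d − sin α − sin β) − atan2(2, p) = -0.418448 rad; t = (α − φ) mod 2π = 5.591838 rad, q = (β − φ) mod 2π = 3.539330 rad → L = 4.46·(5.591838 + 5.862986 + 3.539330) = 4.46·14.994154 = 66.873927 m
RLR: c = (6 − d² + 2cos(α−β) + 2d(sin α − sin β))/8 = -4.083300, |c| > 1 → infeasible
LRL: c = (6 − d² + 2cos(α−β) − 2d(sin α − sin β))/8 = -1.657389, |c| > 1 → infeasible
Shortest: LSL with L = 39.432815 m ≈ 39.4328 m
Convert LSL to answer units (arcs ×180/π): t = 0.791112·180/π = 45.3274°, p = ρ·p = 4.46·4.610760 = 20.5640 m, q = 3.439566·180/π = 197.0726°, L = 39.4328 m.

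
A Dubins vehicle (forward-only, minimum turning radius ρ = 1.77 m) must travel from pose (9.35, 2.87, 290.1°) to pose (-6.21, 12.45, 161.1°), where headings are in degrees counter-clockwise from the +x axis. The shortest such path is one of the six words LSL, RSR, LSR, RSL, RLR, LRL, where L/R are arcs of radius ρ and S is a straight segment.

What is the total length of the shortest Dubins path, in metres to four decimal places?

21.8643 m

Let ψ = atan2(Δy, Δx) = atan2(9.58, -15.56) = 148.3802° be the start→goal bearing.
Normalize: d = |goal − start| / ρ = 18.272657/1.77 = 10.323535, α = (θ_start − ψ) mod 360° = 141.7198° = 2.473478 rad, β = (θ_goal − ψ) mod 360° = 12.7198° = 0.222003 rad.
Common terms: sin α = 0.619507, cos α = -0.784991, sin β = 0.220184, cos β = 0.975458, cos(α−β) = -0.629320, d² = 106.575377. Work in radians in the unit-radius frame; every candidate has L = ρ·(t + p + q).
LSL: p² = 2 + d² − 2cos(α−β) + 2d(sin α − sin β) = 118.078881; p = √p² = 10.866411; φ = atan2(cos β − cos α, d + sin α − sin β) = 0.162726 rad; t = (φ − α) mod 2π = 3.972433 rad, q = (β − φ) mod 2π = 0.059277 rad → L = 1.77·(3.972433 + 10.866411 + 0.059277) = 1.77·14.898121 = 26.369675 m
RSR: p² = 2 + d² − 2cos(α−β) + 2d(sin β − sin α) = 101.589155; p = √p² = 10.079145; φ = atan2(cos α − cos β, d − sin α + sin β) = -0.175563 rad; t = (α − φ) mod 2π = 2.649041 rad, q = (φ − β) mod 2π = 5.885619 rad → L = 1.77·(2.649041 + 10.079145 + 5.885619) = 1.77·18.613805 = 32.946434 m
LSR: p² = d² − 2 + 2cos(α−β) + 2d(sin α + sin β) = 120.653900; p = √p² = 10.984257; φ = atan2(−cos α − cos β, d + sin α + sin β) − atan2(−2, p) = 0.163045 rad; t = (φ − α) mod 2π = 3.972753 rad, q = (φ − β) mod 2π = 6.224228 rad → L = 1.77·(3.972753 + 10.984257 + 6.224228) = 1.77·21.181238 = 37.490791 m
RSL: p² = d² − 2 + 2cos(α−β) − 2d(sin α + sin β) = 85.979574; p = √p² = 9.272517; φ = atan2(cos α + cos β, d − sin α − sin β) − atan2(2, p) = -0.192356 rad; t = (α − φ) mod 2π = 2.665834 rad, q = (β − φ) mod 2π = 0.414359 rad → L = 1.77·(2.665834 + 9.272517 + 0.414359) = 1.77·12.352710 = 21.864296 m
RLR: c = (6 − d² + 2cos(α−β) + 2d(sin α − sin β))/8 = -11.698644, |c| > 1 → infeasible
LRL: c = (6 − d² + 2cos(α−β) − 2d(sin α − sin β))/8 = -13.759860, |c| > 1 → infeasible
Shortest: RSL with L = 21.864296 m ≈ 21.8643 m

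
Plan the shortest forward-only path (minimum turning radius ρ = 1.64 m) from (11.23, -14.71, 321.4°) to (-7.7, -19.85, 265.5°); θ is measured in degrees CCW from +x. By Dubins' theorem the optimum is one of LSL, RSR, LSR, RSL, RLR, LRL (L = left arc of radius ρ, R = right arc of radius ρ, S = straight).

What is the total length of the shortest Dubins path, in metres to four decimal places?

22.7818 m

Let ψ = atan2(Δy, Δx) = atan2(-5.14, -18.93) = -164.8089° be the start→goal bearing.
Normalize: d = |goal − start| / ρ = 19.615415/1.64 = 11.960619, α = (θ_start − ψ) mod 360° = 126.2089° = 2.202761 rad, β = (θ_goal − ψ) mod 360° = 70.3089° = 1.227122 rad.
Common terms: sin α = 0.806868, cos α = -0.590731, sin β = 0.941523, cos β = 0.336949, cos(α−β) = 0.560639, d² = 143.056402. Work in radians in the unit-radius frame; every candidate has L = ρ·(t + p + q).
LSL: p² = 2 + d² − 2cos(α−β) + 2d(sin α − sin β) = 140.714015; p = √p² = 11.862294; φ = atan2(cos β − cos α, d + sin α − sin β) = 0.078284 rad; t = (φ − α) mod 2π = 4.158708 rad, q = (β − φ) mod 2π = 1.148838 rad → L = 1.64·(4.158708 + 11.862294 + 1.148838) = 1.64·17.169840 = 28.158538 m
RSR: p² = 2 + d² − 2cos(α−β) + 2d(sin β − sin α) = 147.156233; p = √p² = 12.130797; φ = atan2(cos α − cos β, d − sin α + sin β) = -0.076548 rad; t = (α − φ) mod 2π = 2.279309 rad, q = (φ − β) mod 2π = 4.979515 rad → L = 1.64·(2.279309 + 12.130797 + 4.979515) = 1.64·19.389621 = 31.798979 m
LSR: p² = d² − 2 + 2cos(α−β) + 2d(sin α + sin β) = 184.001365; p = √p² = 13.564710; φ = atan2(−cos α − cos β, d + sin α + sin β) − atan2(−2, p) = 0.164897 rad; t = (φ − α) mod 2π = 4.245321 rad, q = (φ − β) mod 2π = 5.220960 rad → L = 1.64·(4.245321 + 13.564710 + 5.220960) = 1.64·23.030991 = 37.770825 m
RSL: p² = d² − 2 + 2cos(α−β) − 2d(sin α + sin β) = 100.353996; p = √p² = 10.017684; φ = atan2(cos α + cos β, d − sin α − sin β) − atan2(2, p) = -0.221902 rad; t = (α − φ) mod 2π = 2.424663 rad, q = (β − φ) mod 2π = 1.449024 rad → L = 1.64·(2.424663 + 10.017684 + 1.449024) = 1.64·13.891371 = 22.781849 m
RLR: c = (6 − d² + 2cos(α−β) + 2d(sin α − sin β))/8 = -17.394529, |c| > 1 → infeasible
LRL: c = (6 − d² + 2cos(α−β) − 2d(sin α − sin β))/8 = -16.589252, |c| > 1 → infeasible
Shortest: RSL with L = 22.781849 m ≈ 22.7818 m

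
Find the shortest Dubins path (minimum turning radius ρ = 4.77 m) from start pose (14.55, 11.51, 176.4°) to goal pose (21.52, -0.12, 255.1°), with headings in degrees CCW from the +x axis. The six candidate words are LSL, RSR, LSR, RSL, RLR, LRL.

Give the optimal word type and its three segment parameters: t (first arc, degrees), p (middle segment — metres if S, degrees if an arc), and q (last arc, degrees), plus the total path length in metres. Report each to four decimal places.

RLR: t = 25.3325°, p = 253.3438°, q = 149.3113°, L = 35.6309 m

Let ψ = atan2(Δy, Δx) = atan2(-11.63, 6.97) = -59.0652° be the start→goal bearing.
Normalize: d = |goal − start| / ρ = 13.558680/4.77 = 2.842491, α = (θ_start − ψ) mod 360° = 235.4652° = 4.109644 rad, β = (θ_goal − ψ) mod 360° = 314.1652° = 5.483218 rad.
Common terms: sin α = -0.823782, cos α = -0.566906, sin β = -0.717334, cos β = 0.696730, cos(α−β) = 0.195946, d² = 8.079752. Work in radians in the unit-radius frame; every candidate has L = ρ·(t + p + q).
LSL: p² = 2 + d² − 2cos(α−β) + 2d(sin α − sin β) = 9.082701; p = √p² = 3.013752; φ = atan2(cos β − cos α, d + sin α − sin β) = 0.432663 rad; t = (φ − α) mod 2π = 2.606205 rad, q = (β − φ) mod 2π = 5.050555 rad → L = 4.77·(2.606205 + 3.013752 + 5.050555) = 4.77·10.670511 = 50.898339 m
RSR: p² = 2 + d² − 2cos(α−β) + 2d(sin β − sin α) = 10.293020; p = √p² = 3.208274; φ = atan2(cos α − cos β, d − sin α + sin β) = -0.404836 rad; t = (α − φ) mod 2π = 4.514479 rad, q = (φ − β) mod 2π = 0.395132 rad → L = 4.77·(4.514479 + 3.208274 + 0.395132) = 4.77·8.117885 = 38.722311 m
LSR: p² = d² − 2 + 2cos(α−β) + 2d(sin α + sin β) = -2.289570 < 0 → infeasible
RSL: p² = d² − 2 + 2cos(α−β) − 2d(sin α + sin β) = 15.232859; p = √p² = 3.902930; φ = atan2(cos α + cos β, d − sin α − sin β) − atan2(2, p) = -0.443939 rad; t = (α − φ) mod 2π = 4.553583 rad, q = (β − φ) mod 2π = 5.927157 rad → L = 4.77·(4.553583 + 3.902930 + 5.927157) = 4.77·14.383670 = 68.610105 m
RLR: c = (6 − d² + 2cos(α−β) + 2d(sin α − sin β))/8 = -0.286627; p = 2π − arccos c = 4.421684 rad; φ = atan2(cos α − cos β, d − sin α + sin β) = -0.404836 rad; t = (α − φ + p/2) mod 2π = 0.442136 rad, q = (α − β − t + p) mod 2π = 2.605974 rad → L = 4.77·(0.442136 + 4.421684 + 2.605974) = 4.77·7.469794 = 35.630919 m
LRL: c = (6 − d² + 2cos(α−β) − 2d(sin α − sin β))/8 = -0.135338; p = 2π − arccos c = 4.576635 rad; φ = atan2(cos β − cos α, d + sin α − sin β) = 0.432663 rad; t = (φ − α + p/2) mod 2π = 4.894522 rad, q = (β − α − t + p) mod 2π = 1.055687 rad → L = 4.77·(4.894522 + 4.576635 + 1.055687) = 4.77·10.526844 = 50.213045 m
Shortest: RLR with L = 35.630919 m ≈ 35.6309 m
Convert RLR to answer units (arcs ×180/π): t = 0.442136·180/π = 25.3325°, p = 4.421684·180/π = 253.3438°, q = 2.605974·180/π = 149.3113°, L = 35.6309 m.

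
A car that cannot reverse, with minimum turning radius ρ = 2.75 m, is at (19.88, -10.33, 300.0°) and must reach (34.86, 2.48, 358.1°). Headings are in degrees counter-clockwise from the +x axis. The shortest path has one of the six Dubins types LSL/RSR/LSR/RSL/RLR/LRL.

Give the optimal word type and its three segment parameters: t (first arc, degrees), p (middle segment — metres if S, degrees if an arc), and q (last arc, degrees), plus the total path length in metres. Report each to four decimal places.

LSR: t = 115.9534°, p = 14.1999 m, q = 57.8534°, L = 22.5420 m

Let ψ = atan2(Δy, Δx) = atan2(12.81, 14.98) = 40.5351° be the start→goal bearing.
Normalize: d = |goal − start| / ρ = 19.710315/2.75 = 7.167387, α = (θ_start − ψ) mod 360° = 259.4649° = 4.528517 rad, β = (θ_goal − ψ) mod 360° = 317.5649° = 5.542553 rad.
Common terms: sin α = -0.983143, cos α = -0.182838, sin β = -0.674754, cos β = 0.738042, cos(α−β) = 0.528438, d² = 51.371438. Work in radians in the unit-radius frame; every candidate has L = ρ·(t + p + q).
LSL: p² = 2 + d² − 2cos(α−β) + 2d(sin α − sin β) = 47.893879; p = √p² = 6.920540; φ = atan2(cos β − cos α, d + sin α − sin β) = 0.133461 rad; t = (φ − α) mod 2π = 1.888129 rad, q = (β − φ) mod 2π = 5.409093 rad → L = 2.75·(1.888129 + 6.920540 + 5.409093) = 2.75·14.217762 = 39.098845 m
RSR: p² = 2 + d² − 2cos(α−β) + 2d(sin β − sin α) = 56.735244; p = √p² = 7.532280; φ = atan2(cos α − cos β, d − sin α + sin β) = -0.122564 rad; t = (α − φ) mod 2π = 4.651082 rad, q = (φ − β) mod 2π = 0.618067 rad → L = 2.75·(4.651082 + 7.532280 + 0.618067) = 2.75·12.801429 = 35.203930 m
LSR: p² = d² − 2 + 2cos(α−β) + 2d(sin α + sin β) = 26.662727; p = √p² = 5.163596; φ = atan2(−cos α − cos β, d + sin α + sin β) − atan2(−2, p) = 0.269100 rad; t = (φ − α) mod 2π = 2.023769 rad, q = (φ − β) mod 2π = 1.009732 rad → L = 2.75·(2.023769 + 5.163596 + 1.009732) = 2.75·8.197097 = 22.542018 m
RSL: p² = d² − 2 + 2cos(α−β) − 2d(sin α + sin β) = 74.193902; p = √p² = 8.613588; φ = atan2(cos α + cos β, d − sin α − sin β) − atan2(2, p) = -0.165321 rad; t = (α − φ) mod 2π = 4.693838 rad, q = (β − φ) mod 2π = 5.707874 rad → L = 2.75·(4.693838 + 8.613588 + 5.707874) = 2.75·19.015300 = 52.292075 m
RLR: c = (6 − d² + 2cos(α−β) + 2d(sin α − sin β))/8 = -6.091906, |c| > 1 → infeasible
LRL: c = (6 − d² + 2cos(α−β) − 2d(sin α − sin β))/8 = -4.986735, |c| > 1 → infeasible
Shortest: LSR with L = 22.542018 m ≈ 22.5420 m
Convert LSR to answer units (arcs ×180/π): t = 2.023769·180/π = 115.9534°, p = ρ·p = 2.75·5.163596 = 14.1999 m, q = 1.009732·180/π = 57.8534°, L = 22.5420 m.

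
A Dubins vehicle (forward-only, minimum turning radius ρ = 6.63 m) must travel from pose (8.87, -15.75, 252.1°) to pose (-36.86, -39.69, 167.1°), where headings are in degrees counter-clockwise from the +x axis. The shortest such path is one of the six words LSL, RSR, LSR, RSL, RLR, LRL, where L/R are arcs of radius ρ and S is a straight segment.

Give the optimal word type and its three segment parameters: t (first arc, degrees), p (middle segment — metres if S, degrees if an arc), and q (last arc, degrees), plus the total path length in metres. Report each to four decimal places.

Let ψ = atan2(Δy, Δx) = atan2(-23.94, -45.73) = -152.3676° be the start→goal bearing.
Normalize: d = |goal − start| / ρ = 51.617405/6.63 = 7.785431, α = (θ_start − ψ) mod 360° = 44.4676° = 0.776106 rad, β = (θ_goal − ψ) mod 360° = 319.4676° = 5.575762 rad.
Common terms: sin α = 0.700506, cos α = 0.713647, sin β = -0.649878, cos β = 0.760039, cos(α−β) = 0.087156, d² = 60.612930. Work in radians in the unit-radius frame; every candidate has L = ρ·(t + p + q).
LSL: p² = 2 + d² − 2cos(α−β) + 2d(sin α − sin β) = 83.465257; p = √p² = 9.135932; φ = atan2(cos β − cos α, d + sin α − sin β) = 0.005078 rad; t = (φ − α) mod 2π = 5.512157 rad, q = (β − φ) mod 2π = 5.570684 rad → L = 6.63·(5.512157 + 9.135932 + 5.570684) = 6.63·20.218773 = 134.050464 m
RSR: p² = 2 + d² − 2cos(α−β) + 2d(sin β − sin α) = 41.411980; p = √p² = 6.435214; φ = atan2(cos α − cos β, d − sin α + sin β) = -0.007209 rad; t = (α − φ) mod 2π = 0.783315 rad, q = (φ − β) mod 2π = 0.700215 rad → L = 6.63·(0.783315 + 6.435214 + 0.700215) = 6.63·7.918744 = 52.501272 m
LSR: p² = d² − 2 + 2cos(α−β) + 2d(sin α + sin β) = 59.575562; p = √p² = 7.718521; φ = atan2(−cos α − cos β, d + sin α + sin β) − atan2(−2, p) = 0.067647 rad; t = (φ − α) mod 2π = 5.574727 rad, q = (φ − β) mod 2π = 0.775071 rad → L = 6.63·(5.574727 + 7.718521 + 0.775071) = 6.63·14.068319 = 93.272953 m
RSL: p² = d² − 2 + 2cos(α−β) − 2d(sin α + sin β) = 57.998920; p = √p² = 7.615702; φ = atan2(cos α + cos β, d − sin α − sin β) − atan2(2, p) = -0.068546 rad; t = (α − φ) mod 2π = 0.844652 rad, q = (β − φ) mod 2π = 5.644308 rad → L = 6.63·(0.844652 + 7.615702 + 5.644308) = 6.63·14.104662 = 93.513909 m
RLR: c = (6 − d² + 2cos(α−β) + 2d(sin α − sin β))/8 = -4.176498, |c| > 1 → infeasible
LRL: c = (6 − d² + 2cos(α−β) − 2d(sin α − sin β))/8 = -9.433157, |c| > 1 → infeasible
Shortest: RSR with L = 52.501272 m ≈ 52.5013 m
Convert RSR to answer units (arcs ×180/π): t = 0.783315·180/π = 44.8807°, p = ρ·p = 6.63·6.435214 = 42.6655 m, q = 0.700215·180/π = 40.1193°, L = 52.5013 m.

RSR: t = 44.8807°, p = 42.6655 m, q = 40.1193°, L = 52.5013 m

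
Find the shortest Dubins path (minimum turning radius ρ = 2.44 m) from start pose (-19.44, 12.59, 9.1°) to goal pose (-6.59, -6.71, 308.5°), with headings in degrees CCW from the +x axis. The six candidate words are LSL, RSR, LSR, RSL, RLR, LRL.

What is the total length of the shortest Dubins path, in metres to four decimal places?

23.8042 m

Let ψ = atan2(Δy, Δx) = atan2(-19.30, 12.85) = -56.3442° be the start→goal bearing.
Normalize: d = |goal − start| / ρ = 23.186472/2.44 = 9.502653, α = (θ_start − ψ) mod 360° = 65.4442° = 1.142217 rad, β = (θ_goal − ψ) mod 360° = 4.8442° = 0.084547 rad.
Common terms: sin α = 0.909557, cos α = 0.415579, sin β = 0.084447, cos β = 0.996428, cos(α−β) = 0.490904, d² = 90.300406. Work in radians in the unit-radius frame; every candidate has L = ρ·(t + p + q).
LSL: p² = 2 + d² − 2cos(α−β) + 2d(sin α − sin β) = 107.000074; p = √p² = 10.344084; φ = atan2(cos β − cos α, d + sin α − sin β) = 0.056182 rad; t = (φ − α) mod 2π = 5.197151 rad, q = (β − φ) mod 2π = 0.028365 rad → L = 2.44·(5.197151 + 10.344084 + 0.028365) = 2.44·15.569600 = 37.989824 m
RSR: p² = 2 + d² − 2cos(α−β) + 2d(sin β − sin α) = 75.637124; p = √p² = 8.696961; φ = atan2(cos α − cos β, d − sin α + sin β) = -0.066837 rad; t = (α − φ) mod 2π = 1.209054 rad, q = (φ − β) mod 2π = 6.131801 rad → L = 2.44·(1.209054 + 8.696961 + 6.131801) = 2.44·16.037815 = 39.132270 m
LSR: p² = d² − 2 + 2cos(α−β) + 2d(sin α + sin β) = 108.173554; p = √p² = 10.400652; φ = atan2(−cos α − cos β, d + sin α + sin β) − atan2(−2, p) = 0.056260 rad; t = (φ − α) mod 2π = 5.197228 rad, q = (φ − β) mod 2π = 6.254898 rad → L = 2.44·(5.197228 + 10.400652 + 6.254898) = 2.44·21.852778 = 53.320777 m
RSL: p² = d² − 2 + 2cos(α−β) − 2d(sin α + sin β) = 70.390874; p = √p² = 8.389927; φ = atan2(cos α + cos β, d − sin α − sin β) − atan2(2, p) = -0.069563 rad; t = (α − φ) mod 2π = 1.211780 rad, q = (β − φ) mod 2π = 0.154110 rad → L = 2.44·(1.211780 + 8.389927 + 0.154110) = 2.44·9.755816 = 23.804192 m
RLR: c = (6 − d² + 2cos(α−β) + 2d(sin α − sin β))/8 = -8.454640, |c| > 1 → infeasible
LRL: c = (6 − d² + 2cos(α−β) − 2d(sin α − sin β))/8 = -12.375009, |c| > 1 → infeasible
Shortest: RSL with L = 23.804192 m ≈ 23.8042 m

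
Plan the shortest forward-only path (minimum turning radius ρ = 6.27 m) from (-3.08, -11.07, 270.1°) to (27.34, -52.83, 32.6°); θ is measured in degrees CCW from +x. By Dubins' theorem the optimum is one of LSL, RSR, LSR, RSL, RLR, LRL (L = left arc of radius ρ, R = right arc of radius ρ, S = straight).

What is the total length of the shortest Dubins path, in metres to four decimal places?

55.3924 m

Let ψ = atan2(Δy, Δx) = atan2(-41.76, 30.42) = -53.9286° be the start→goal bearing.
Normalize: d = |goal − start| / ρ = 51.665017/6.27 = 8.240035, α = (θ_start − ψ) mod 360° = 324.0286° = 5.655366 rad, β = (θ_goal − ψ) mod 360° = 86.5286° = 1.510209 rad.
Common terms: sin α = -0.587381, cos α = 0.809310, sin β = 0.998165, cos β = 0.060550, cos(α−β) = -0.537300, d² = 67.898171. Work in radians in the unit-radius frame; every candidate has L = ρ·(t + p + q).
LSL: p² = 2 + d² − 2cos(α−β) + 2d(sin α − sin β) = 44.842854; p = √p² = 6.696481; φ = atan2(cos β − cos α, d + sin α − sin β) = -0.112048 rad; t = (φ − α) mod 2π = 0.515771 rad, q = (β − φ) mod 2π = 1.622257 rad → L = 6.27·(0.515771 + 6.696481 + 1.622257) = 6.27·8.834509 = 55.392372 m
RSR: p² = 2 + d² − 2cos(α−β) + 2d(sin β − sin α) = 97.102687; p = √p² = 9.854070; φ = atan2(cos α − cos β, d − sin α + sin β) = 0.076058 rad; t = (α − φ) mod 2π = 5.579308 rad, q = (φ − β) mod 2π = 4.849035 rad → L = 6.27·(5.579308 + 9.854070 + 4.849035) = 6.27·20.282412 = 127.170722 m
LSR: p² = d² − 2 + 2cos(α−β) + 2d(sin α + sin β) = 71.593317; p = √p² = 8.461283; φ = atan2(−cos α − cos β, d + sin α + sin β) − atan2(−2, p) = 0.131895 rad; t = (φ − α) mod 2π = 0.759714 rad, q = (φ − β) mod 2π = 4.904871 rad → L = 6.27·(0.759714 + 8.461283 + 4.904871) = 6.27·14.125869 = 88.569200 m
RSL: p² = d² − 2 + 2cos(α−β) − 2d(sin α + sin β) = 58.053827; p = √p² = 7.619306; φ = atan2(cos α + cos β, d − sin α − sin β) − atan2(2, p) = -0.146050 rad; t = (α − φ) mod 2π = 5.801416 rad, q = (β − φ) mod 2π = 1.656259 rad → L = 6.27·(5.801416 + 7.619306 + 1.656259) = 6.27·15.076981 = 94.532669 m
RLR: c = (6 − d² + 2cos(α−β) + 2d(sin α − sin β))/8 = -11.137836, |c| > 1 → infeasible
LRL: c = (6 − d² + 2cos(α−β) − 2d(sin α − sin β))/8 = -4.605357, |c| > 1 → infeasible
Shortest: LSL with L = 55.392372 m ≈ 55.3924 m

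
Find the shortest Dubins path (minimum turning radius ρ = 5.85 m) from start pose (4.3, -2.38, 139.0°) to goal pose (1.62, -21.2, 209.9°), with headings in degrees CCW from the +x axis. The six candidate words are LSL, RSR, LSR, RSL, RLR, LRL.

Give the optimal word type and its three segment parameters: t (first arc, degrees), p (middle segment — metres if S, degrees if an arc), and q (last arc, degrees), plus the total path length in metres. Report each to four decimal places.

Let ψ = atan2(Δy, Δx) = atan2(-18.82, -2.68) = -98.1045° be the start→goal bearing.
Normalize: d = |goal − start| / ρ = 19.009861/5.85 = 3.249549, α = (θ_start − ψ) mod 360° = 237.1045° = 4.138255 rad, β = (θ_goal − ψ) mod 360° = 308.0045° = 5.375693 rad.
Common terms: sin α = -0.839663, cos α = -0.543108, sin β = -0.787962, cos β = 0.615724, cos(α−β) = 0.327218, d² = 10.559568. Work in radians in the unit-radius frame; every candidate has L = ρ·(t + p + q).
LSL: p² = 2 + d² − 2cos(α−β) + 2d(sin α − sin β) = 11.569124; p = √p² = 3.401341; φ = atan2(cos β − cos α, d + sin α − sin β) = 0.347660 rad; t = (φ − α) mod 2π = 2.492590 rad, q = (β − φ) mod 2π = 5.028033 rad → L = 5.85·(2.492590 + 3.401341 + 5.028033) = 5.85·10.921965 = 63.893497 m
RSR: p² = 2 + d² − 2cos(α−β) + 2d(sin β − sin α) = 12.241140; p = √p² = 3.498734; φ = atan2(cos α − cos β, d − sin α + sin β) = -0.337591 rad; t = (α − φ) mod 2π = 4.475845 rad, q = (φ − β) mod 2π = 0.569902 rad → L = 5.85·(4.475845 + 3.498734 + 0.569902) = 5.85·8.544481 = 49.985213 m
LSR: p² = d² − 2 + 2cos(α−β) + 2d(sin α + sin β) = -1.364090 < 0 → infeasible
RSL: p² = d² − 2 + 2cos(α−β) − 2d(sin α + sin β) = 19.792096; p = √p² = 4.448831; φ = atan2(cos α + cos β, d − sin α − sin β) − atan2(2, p) = -0.407597 rad; t = (α − φ) mod 2π = 4.545852 rad, q = (β − φ) mod 2π = 5.783290 rad → L = 5.85·(4.545852 + 4.448831 + 5.783290) = 5.85·14.777973 = 86.451142 m
RLR: c = (6 − d² + 2cos(α−β) + 2d(sin α − sin β))/8 = -0.530142; p = 2π − arccos c = 4.153620 rad; φ = atan2(cos α − cos β, d − sin α + sin β) = -0.337591 rad; t = (α − φ + p/2) mod 2π = 0.269470 rad, q = (α − β − t + p) mod 2π = 2.646712 rad → L = 5.85·(0.269470 + 4.153620 + 2.646712) = 5.85·7.069802 = 41.358344 m
LRL: c = (6 − d² + 2cos(α−β) − 2d(sin α − sin β))/8 = -0.446140; p = 2π − arccos c = 4.249941 rad; φ = atan2(cos β − cos α, d + sin α − sin β) = 0.347660 rad; t = (φ − α + p/2) mod 2π = 4.617561 rad, q = (β − α − t + p) mod 2π = 0.869818 rad → L = 5.85·(4.617561 + 4.249941 + 0.869818) = 5.85·9.737320 = 56.963322 m
Shortest: RLR with L = 41.358344 m ≈ 41.3583 m
Convert RLR to answer units (arcs ×180/π): t = 0.269470·180/π = 15.4395°, p = 4.153620·180/π = 237.9849°, q = 2.646712·180/π = 151.6454°, L = 41.3583 m.

RLR: t = 15.4395°, p = 237.9849°, q = 151.6454°, L = 41.3583 m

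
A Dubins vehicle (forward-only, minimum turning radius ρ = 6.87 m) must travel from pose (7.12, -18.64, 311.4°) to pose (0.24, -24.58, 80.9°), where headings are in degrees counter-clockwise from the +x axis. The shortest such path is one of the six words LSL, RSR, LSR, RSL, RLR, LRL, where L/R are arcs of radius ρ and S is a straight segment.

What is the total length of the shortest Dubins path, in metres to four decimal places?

34.7407 m

Let ψ = atan2(Δy, Δx) = atan2(-5.94, -6.88) = -139.1936° be the start→goal bearing.
Normalize: d = |goal − start| / ρ = 9.089444/6.87 = 1.323063, α = (θ_start − ψ) mod 360° = 90.5936° = 1.581156 rad, β = (θ_goal − ψ) mod 360° = 220.0936° = 3.841358 rad.
Common terms: sin α = 0.999946, cos α = -0.010360, sin β = -0.644038, cos β = -0.764993, cos(α−β) = -0.636078, d² = 1.750496. Work in radians in the unit-radius frame; every candidate has L = ρ·(t + p + q).
LSL: p² = 2 + d² − 2cos(α−β) + 2d(sin α − sin β) = 9.372843; p = √p² = 3.061510; φ = atan2(cos β − cos α, d + sin α − sin β) = -0.249057 rad; t = (φ − α) mod 2π = 4.452971 rad, q = (β − φ) mod 2π = 4.090415 rad → L = 6.87·(4.452971 + 3.061510 + 4.090415) = 6.87·11.604897 = 79.725640 m
RSR: p² = 2 + d² − 2cos(α−β) + 2d(sin β − sin α) = 0.672462; p = √p² = 0.820038; φ = atan2(cos α − cos β, d − sin α + sin β) = 1.972894 rad; t = (α − φ) mod 2π = 5.891448 rad, q = (φ − β) mod 2π = 4.414721 rad → L = 6.87·(5.891448 + 0.820038 + 4.414721) = 6.87·11.126207 = 76.437043 m
LSR: p² = d² − 2 + 2cos(α−β) + 2d(sin α + sin β) = -0.579882 < 0 → infeasible
RSL: p² = d² − 2 + 2cos(α−β) − 2d(sin α + sin β) = -2.463438 < 0 → infeasible
RLR: c = (6 − d² + 2cos(α−β) + 2d(sin α − sin β))/8 = 0.915942; p = 2π − arccos c = 5.870239 rad; φ = atan2(cos α − cos β, d − sin α + sin β) = 1.972894 rad; t = (α − φ + p/2) mod 2π = 2.543382 rad, q = (α − β − t + p) mod 2π = 1.066655 rad → L = 6.87·(2.543382 + 5.870239 + 1.066655) = 6.87·9.480276 = 65.129494 m
LRL: c = (6 − d² + 2cos(α−β) − 2d(sin α − sin β))/8 = -0.171605; p = 2π − arccos c = 4.539930 rad; φ = atan2(cos β − cos α, d + sin α − sin β) = -0.249057 rad; t = (φ − α + p/2) mod 2π = 0.439751 rad, q = (β − α − t + p) mod 2π = 0.077195 rad → L = 6.87·(0.439751 + 4.539930 + 0.077195) = 6.87·5.056876 = 34.740738 m
Shortest: LRL with L = 34.740738 m ≈ 34.7407 m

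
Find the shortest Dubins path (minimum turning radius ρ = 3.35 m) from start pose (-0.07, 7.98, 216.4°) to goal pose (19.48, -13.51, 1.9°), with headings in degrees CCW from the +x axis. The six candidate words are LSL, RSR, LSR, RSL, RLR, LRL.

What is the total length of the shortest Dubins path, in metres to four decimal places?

Let ψ = atan2(Δy, Δx) = atan2(-21.49, 19.55) = -47.7064° be the start→goal bearing.
Normalize: d = |goal − start| / ρ = 29.052067/3.35 = 8.672259, α = (θ_start − ψ) mod 360° = 264.1064° = 4.609526 rad, β = (θ_goal − ψ) mod 360° = 49.6064° = 0.865795 rad.
Common terms: sin α = -0.994714, cos α = -0.102681, sin β = 0.761611, cos β = 0.648035, cos(α−β) = -0.824126, d² = 75.208073. Work in radians in the unit-radius frame; every candidate has L = ρ·(t + p + q).
LSL: p² = 2 + d² − 2cos(α−β) + 2d(sin α − sin β) = 48.393713; p = √p² = 6.956559; φ = atan2(cos β − cos α, d + sin α − sin β) = 0.108125 rad; t = (φ − α) mod 2π = 1.781784 rad, q = (β − φ) mod 2π = 0.757670 rad → L = 3.35·(1.781784 + 6.956559 + 0.757670) = 3.35·9.496013 = 31.811644 m
RSR: p² = 2 + d² − 2cos(α−β) + 2d(sin β − sin α) = 109.318938; p = √p² = 10.455570; φ = atan2(cos α − cos β, d − sin α + sin β) = -0.071862 rad; t = (α − φ) mod 2π = 4.681389 rad, q = (φ − β) mod 2π = 5.345528 rad → L = 3.35·(4.681389 + 10.455570 + 5.345528) = 3.35·20.482486 = 68.616329 m
LSR: p² = d² − 2 + 2cos(α−β) + 2d(sin α + sin β) = 67.516753; p = √p² = 8.216858; φ = atan2(−cos α − cos β, d + sin α + sin β) − atan2(−2, p) = 0.174227 rad; t = (φ − α) mod 2π = 1.847886 rad, q = (φ − β) mod 2π = 5.591617 rad → L = 3.35·(1.847886 + 8.216858 + 5.591617) = 3.35·15.656361 = 52.448810 m
RSL: p² = d² − 2 + 2cos(α−β) − 2d(sin α + sin β) = 75.602888; p = √p² = 8.694992; φ = atan2(cos α + cos β, d − sin α − sin β) − atan2(2, p) = -0.164923 rad; t = (α − φ) mod 2π = 4.774449 rad, q = (β − φ) mod 2π = 1.030718 rad → L = 3.35·(4.774449 + 8.694992 + 1.030718) = 3.35·14.500159 = 48.575533 m
RLR: c = (6 − d² + 2cos(α−β) + 2d(sin α − sin β))/8 = -12.664867, |c| > 1 → infeasible
LRL: c = (6 − d² + 2cos(α−β) − 2d(sin α − sin β))/8 = -5.049214, |c| > 1 → infeasible
Shortest: LSL with L = 31.811644 m ≈ 31.8116 m

31.8116 m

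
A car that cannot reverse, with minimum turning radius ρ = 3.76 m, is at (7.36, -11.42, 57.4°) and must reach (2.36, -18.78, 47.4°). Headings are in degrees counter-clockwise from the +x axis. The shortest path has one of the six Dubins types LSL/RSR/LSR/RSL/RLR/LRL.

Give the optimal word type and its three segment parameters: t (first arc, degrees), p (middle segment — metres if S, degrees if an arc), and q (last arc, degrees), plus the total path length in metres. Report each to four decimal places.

LSL: t = 178.6808°, p = 8.2436 m, q = 171.3192°, L = 31.2121 m

Let ψ = atan2(Δy, Δx) = atan2(-7.36, -5.00) = -124.1901° be the start→goal bearing.
Normalize: d = |goal − start| / ρ = 8.897730/3.76 = 2.366418, α = (θ_start − ψ) mod 360° = 181.5901° = 3.169346 rad, β = (θ_goal − ψ) mod 360° = 171.5901° = 2.994813 rad.
Common terms: sin α = -0.027750, cos α = -0.999615, sin β = 0.146253, cos β = -0.989247, cos(α−β) = 0.984808, d² = 5.599932. Work in radians in the unit-radius frame; every candidate has L = ρ·(t + p + q).
LSL: p² = 2 + d² − 2cos(α−β) + 2d(sin α − sin β) = 4.806790; p = √p² = 2.192439; φ = atan2(cos β − cos α, d + sin α − sin β) = 0.004729 rad; t = (φ − α) mod 2π = 3.118568 rad, q = (β − φ) mod 2π = 2.990084 rad → L = 3.76·(3.118568 + 2.192439 + 2.990084) = 3.76·8.301092 = 31.212104 m
RSR: p² = 2 + d² − 2cos(α−β) + 2d(sin β − sin α) = 6.453844; p = √p² = 2.540442; φ = atan2(cos α − cos β, d − sin α + sin β) = -0.004081 rad; t = (α − φ) mod 2π = 3.173427 rad, q = (φ − β) mod 2π = 3.284291 rad → L = 3.76·(3.173427 + 2.540442 + 3.284291) = 3.76·8.998160 = 33.833081 m
LSR: p² = d² − 2 + 2cos(α−β) + 2d(sin α + sin β) = 6.130405; p = √p² = 2.475966; φ = atan2(−cos α − cos β, d + sin α + sin β) − atan2(−2, p) = 1.354426 rad; t = (φ − α) mod 2π = 4.468266 rad, q = (φ − β) mod 2π = 4.642798 rad → L = 3.76·(4.468266 + 2.475966 + 4.642798) = 3.76·11.587030 = 43.567231 m
RSL: p² = d² − 2 + 2cos(α−β) − 2d(sin α + sin β) = 5.008690; p = √p² = 2.238010; φ = atan2(cos α + cos β, d − sin α − sin β) − atan2(2, p) = -1.453627 rad; t = (α − φ) mod 2π = 4.622973 rad, q = (β − φ) mod 2π = 4.448440 rad → L = 3.76·(4.622973 + 2.238010 + 4.448440) = 3.76·11.309423 = 42.523429 m
RLR: c = (6 − d² + 2cos(α−β) + 2d(sin α − sin β))/8 = 0.193270; p = 2π − arccos c = 4.906882 rad; φ = atan2(cos α − cos β, d − sin α + sin β) = -0.004081 rad; t = (α − φ + p/2) mod 2π = 5.626868 rad, q = (α − β − t + p) mod 2π = 5.737732 rad → L = 3.76·(5.626868 + 4.906882 + 5.737732) = 3.76·16.271483 = 61.180776 m
LRL: c = (6 − d² + 2cos(α−β) − 2d(sin α − sin β))/8 = 0.399151; p = 2π − arccos c = 5.122980 rad; φ = atan2(cos β − cos α, d + sin α − sin β) = 0.004729 rad; t = (φ − α + p/2) mod 2π = 5.680058 rad, q = (β − α − t + p) mod 2π = 5.551574 rad → L = 3.76·(5.680058 + 5.122980 + 5.551574) = 3.76·16.354612 = 61.493343 m
Shortest: LSL with L = 31.212104 m ≈ 31.2121 m
Convert LSL to answer units (arcs ×180/π): t = 3.118568·180/π = 178.6808°, p = ρ·p = 3.76·2.192439 = 8.2436 m, q = 2.990084·180/π = 171.3192°, L = 31.2121 m.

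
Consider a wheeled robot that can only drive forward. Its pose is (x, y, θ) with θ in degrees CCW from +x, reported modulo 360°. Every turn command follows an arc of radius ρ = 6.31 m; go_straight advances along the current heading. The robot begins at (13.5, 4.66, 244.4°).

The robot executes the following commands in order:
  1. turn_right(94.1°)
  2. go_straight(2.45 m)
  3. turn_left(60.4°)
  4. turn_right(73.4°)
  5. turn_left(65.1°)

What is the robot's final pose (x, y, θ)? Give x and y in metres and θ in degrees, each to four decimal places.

set_pose: (x, y, θ) = (13.5000, 4.6600, 244.4000°), ρ = 6.31
turn_right(94.1°): centre at ρ to the right, rotate −94.1° → (4.6831, 1.9054, 150.3000°)
go_straight(2.45): x += 2.45·cos θ, y += 2.45·sin θ → (2.5549, 3.1193, 150.3000°)
turn_left(60.4°): centre at ρ to the left, rotate +60.4° → (-3.7929, 3.0639, 210.7000°)
turn_right(73.4°): centre at ρ to the right, rotate −73.4° → (-11.2936, 3.8522, 137.3000°)
turn_left(65.1°): centre at ρ to the left, rotate +65.1° → (-17.9774, 5.0488, 202.4000°)

(-17.9774, 5.0488, 202.4000°)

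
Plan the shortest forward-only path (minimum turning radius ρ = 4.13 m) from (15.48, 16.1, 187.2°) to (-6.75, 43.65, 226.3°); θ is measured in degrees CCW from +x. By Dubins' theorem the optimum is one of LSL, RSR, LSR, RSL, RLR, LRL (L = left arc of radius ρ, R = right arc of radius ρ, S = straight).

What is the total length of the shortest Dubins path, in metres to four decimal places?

39.8105 m

Let ψ = atan2(Δy, Δx) = atan2(27.55, -22.23) = 128.8999° be the start→goal bearing.
Normalize: d = |goal − start| / ρ = 35.400218/4.13 = 8.571481, α = (θ_start − ψ) mod 360° = 58.3001° = 1.017528 rad, β = (θ_goal − ψ) mod 360° = 97.4001° = 1.699952 rad.
Common terms: sin α = 0.850812, cos α = 0.525471, sin β = 0.991671, cos β = -0.128797, cos(α−β) = 0.776046, d² = 73.470291. Work in radians in the unit-radius frame; every candidate has L = ρ·(t + p + q).
LSL: p² = 2 + d² − 2cos(α−β) + 2d(sin α − sin β) = 71.503451; p = √p² = 8.455971; φ = atan2(cos β − cos α, d + sin α − sin β) = -0.077451 rad; t = (φ − α) mod 2π = 5.188206 rad, q = (β − φ) mod 2π = 1.777403 rad → L = 4.13·(5.188206 + 8.455971 + 1.777403) = 4.13·15.421580 = 63.691127 m
RSR: p² = 2 + d² − 2cos(α−β) + 2d(sin β − sin α) = 76.332945; p = √p² = 8.736873; φ = atan2(cos α − cos β, d − sin α + sin β) = 0.074956 rad; t = (α − φ) mod 2π = 0.942572 rad, q = (φ − β) mod 2π = 4.658190 rad → L = 4.13·(0.942572 + 8.736873 + 4.658190) = 4.13·14.337634 = 59.214430 m
LSR: p² = d² − 2 + 2cos(α−β) + 2d(sin α + sin β) = 104.607995; p = √p² = 10.227805; φ = atan2(−cos α − cos β, d + sin α + sin β) − atan2(−2, p) = 0.155036 rad; t = (φ − α) mod 2π = 5.420694 rad, q = (φ − β) mod 2π = 4.738270 rad → L = 4.13·(5.420694 + 10.227805 + 4.738270) = 4.13·20.386769 = 84.197355 m
RSL: p² = d² − 2 + 2cos(α−β) − 2d(sin α + sin β) = 41.436772; p = √p² = 6.437140; φ = atan2(cos α + cos β, d − sin α − sin β) − atan2(2, p) = -0.242360 rad; t = (α − φ) mod 2π = 1.259888 rad, q = (β − φ) mod 2π = 1.942311 rad → L = 4.13·(1.259888 + 6.437140 + 1.942311) = 4.13·9.639339 = 39.810470 m
RLR: c = (6 − d² + 2cos(α−β) + 2d(sin α − sin β))/8 = -8.541618, |c| > 1 → infeasible
LRL: c = (6 − d² + 2cos(α−β) − 2d(sin α − sin β))/8 = -7.937931, |c| > 1 → infeasible
Shortest: RSL with L = 39.810470 m ≈ 39.8105 m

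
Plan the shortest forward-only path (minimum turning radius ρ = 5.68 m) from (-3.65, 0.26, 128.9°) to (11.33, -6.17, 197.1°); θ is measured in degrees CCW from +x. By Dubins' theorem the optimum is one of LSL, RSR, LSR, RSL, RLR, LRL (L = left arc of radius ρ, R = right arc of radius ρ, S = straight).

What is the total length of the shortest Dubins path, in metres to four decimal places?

38.9219 m

Let ψ = atan2(Δy, Δx) = atan2(-6.43, 14.98) = -23.2309° be the start→goal bearing.
Normalize: d = |goal − start| / ρ = 16.301696/5.68 = 2.870017, α = (θ_start − ψ) mod 360° = 152.1309° = 2.655185 rad, β = (θ_goal − ψ) mod 360° = 220.3309° = 3.845500 rad.
Common terms: sin α = 0.467453, cos α = -0.884018, sin β = -0.647201, cos β = -0.762319, cos(α−β) = 0.371368, d² = 8.236997. Work in radians in the unit-radius frame; every candidate has L = ρ·(t + p + q).
LSL: p² = 2 + d² − 2cos(α−β) + 2d(sin α − sin β) = 15.892414; p = √p² = 3.986529; φ = atan2(cos β − cos α, d + sin α − sin β) = 0.030532 rad; t = (φ − α) mod 2π = 3.658532 rad, q = (β − φ) mod 2π = 3.814967 rad → L = 5.68·(3.658532 + 3.986529 + 3.814967) = 5.68·11.460029 = 65.092964 m
RSR: p² = 2 + d² − 2cos(α−β) + 2d(sin β − sin α) = 3.096109; p = √p² = 1.759576; φ = atan2(cos α − cos β, d − sin α + sin β) = -0.069219 rad; t = (α − φ) mod 2π = 2.724404 rad, q = (φ − β) mod 2π = 2.368467 rad → L = 5.68·(2.724404 + 1.759576 + 2.368467) = 5.68·6.852447 = 38.921900 m
LSR: p² = d² − 2 + 2cos(α−β) + 2d(sin α + sin β) = 5.947975; p = √p² = 2.438847; φ = atan2(−cos α − cos β, d + sin α + sin β) − atan2(−2, p) = 1.236021 rad; t = (φ − α) mod 2π = 4.864021 rad, q = (φ − β) mod 2π = 3.673706 rad → L = 5.68·(4.864021 + 2.438847 + 3.673706) = 5.68·10.976574 = 62.346941 m
RSL: p² = d² − 2 + 2cos(α−β) − 2d(sin α + sin β) = 8.011491; p = √p² = 2.830458; φ = atan2(cos α + cos β, d − sin α − sin β) − atan2(2, p) = -1.110139 rad; t = (α − φ) mod 2π = 3.765324 rad, q = (β − φ) mod 2π = 4.955638 rad → L = 5.68·(3.765324 + 2.830458 + 4.955638) = 5.68·11.551420 = 65.612064 m
RLR: c = (6 − d² + 2cos(α−β) + 2d(sin α − sin β))/8 = 0.612986; p = 2π − arccos c = 5.372224 rad; φ = atan2(cos α − cos β, d − sin α + sin β) = -0.069219 rad; t = (α − φ + p/2) mod 2π = 5.410516 rad, q = (α − β − t + p) mod 2π = 5.054579 rad → L = 5.68·(5.410516 + 5.372224 + 5.054579) = 5.68·15.837318 = 89.955968 m
LRL: c = (6 − d² + 2cos(α−β) − 2d(sin α − sin β))/8 = -0.986552; p = 2π − arccos c = 3.305778 rad; φ = atan2(cos β − cos α, d + sin α − sin β) = 0.030532 rad; t = (φ − α + p/2) mod 2π = 5.311422 rad, q = (β − α − t + p) mod 2π = 5.467857 rad → L = 5.68·(5.311422 + 3.305778 + 5.467857) = 5.68·14.085057 = 80.003123 m
Shortest: RSR with L = 38.921900 m ≈ 38.9219 m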